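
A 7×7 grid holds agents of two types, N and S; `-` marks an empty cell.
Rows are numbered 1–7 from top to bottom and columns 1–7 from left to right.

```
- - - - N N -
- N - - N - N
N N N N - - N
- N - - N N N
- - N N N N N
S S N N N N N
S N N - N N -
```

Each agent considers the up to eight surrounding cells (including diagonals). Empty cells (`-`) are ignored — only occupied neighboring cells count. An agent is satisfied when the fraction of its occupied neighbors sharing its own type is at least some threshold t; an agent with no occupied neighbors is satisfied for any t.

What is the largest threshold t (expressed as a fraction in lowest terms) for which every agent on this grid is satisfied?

1/3

Row 1: (1,5)N 2/2 · (1,6)N 3/3
Row 2: (2,2)N 3/3 · (2,5)N 3/3 · (2,7)N 2/2
Row 3: (3,1)N 3/3 · (3,2)N 4/4 · (3,3)N 4/4 · (3,4)N 3/3 · (3,7)N 3/3
Row 4: (4,2)N 4/4 · (4,5)N 5/5 · (4,6)N 6/6 · (4,7)N 4/4
Row 5: (5,3)N 4/5 · (5,4)N 6/6 · (5,5)N 7/7 · (5,6)N 8/8 · (5,7)N 5/5
Row 6: (6,1)S 2/3 · (6,2)S 2/6 · (6,3)N 5/6 · (6,4)N 7/7 · (6,5)N 7/7 · (6,6)N 7/7 · (6,7)N 4/4
Row 7: (7,1)S 2/3 · (7,2)N 2/5 · (7,3)N 3/4 · (7,5)N 4/4 · (7,6)N 4/4
The smallest same-type fraction is 2/6 at (6,2), which reduces to 1/3. Any threshold above that leaves this agent unsatisfied.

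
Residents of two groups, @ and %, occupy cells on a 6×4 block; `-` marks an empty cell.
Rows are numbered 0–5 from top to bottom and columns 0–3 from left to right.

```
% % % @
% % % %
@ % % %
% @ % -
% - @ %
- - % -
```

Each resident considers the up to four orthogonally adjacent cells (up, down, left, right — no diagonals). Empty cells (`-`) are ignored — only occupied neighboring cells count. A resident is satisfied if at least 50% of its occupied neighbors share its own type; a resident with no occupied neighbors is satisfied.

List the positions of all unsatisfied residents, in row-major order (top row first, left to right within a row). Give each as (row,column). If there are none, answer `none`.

(0,0)% 2/2 ok
(0,1)% 3/3 ok
(0,2)% 2/3 ok
(0,3)@ 0/2 unhappy
(1,0)% 2/3 ok
(1,1)% 4/4 ok
(1,2)% 4/4 ok
(1,3)% 2/3 ok
(2,0)@ 0/3 unhappy
(2,1)% 2/4 ok
(2,2)% 4/4 ok
(2,3)% 2/2 ok
(3,0)% 1/3 unhappy
(3,1)@ 0/3 unhappy
(3,2)% 1/3 unhappy
(4,0)% 1/1 ok
(4,2)@ 0/3 unhappy
(4,3)% 0/1 unhappy
(5,2)% 0/1 unhappy

(0,3), (2,0), (3,0), (3,1), (3,2), (4,2), (4,3), (5,2)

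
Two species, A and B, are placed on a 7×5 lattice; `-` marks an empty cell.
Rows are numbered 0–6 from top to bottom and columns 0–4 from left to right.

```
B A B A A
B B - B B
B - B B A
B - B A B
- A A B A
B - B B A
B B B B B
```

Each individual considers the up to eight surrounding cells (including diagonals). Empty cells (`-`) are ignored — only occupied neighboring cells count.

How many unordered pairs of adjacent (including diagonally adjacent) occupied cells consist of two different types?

Scan each occupied cell's neighbors to the right and below (and the two forward diagonals) so each pair is counted once.
From row 0: 9 unlike of 14 pairs (running 9/14).
From row 1: 2 unlike of 10 pairs (running 11/24).
From row 2: 4 unlike of 10 pairs (running 15/34).
From row 3: 7 unlike of 11 pairs (running 22/45).
From row 4: 8 unlike of 12 pairs (running 30/57).
From row 5: 3 unlike of 12 pairs (running 33/69).
From row 6: 0 unlike of 4 pairs (running 33/73).
Total adjacent occupied pairs: 73; unlike-type pairs: 33.

33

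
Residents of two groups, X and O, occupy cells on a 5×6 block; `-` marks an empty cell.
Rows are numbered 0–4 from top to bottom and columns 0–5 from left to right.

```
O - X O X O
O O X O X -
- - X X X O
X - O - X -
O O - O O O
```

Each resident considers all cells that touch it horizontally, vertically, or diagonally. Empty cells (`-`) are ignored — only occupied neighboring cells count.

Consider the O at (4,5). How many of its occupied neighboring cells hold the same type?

1

Occupied neighbors of (4,5): (3,4)=X, (4,4)=O.
Same type (O): 1 of 2.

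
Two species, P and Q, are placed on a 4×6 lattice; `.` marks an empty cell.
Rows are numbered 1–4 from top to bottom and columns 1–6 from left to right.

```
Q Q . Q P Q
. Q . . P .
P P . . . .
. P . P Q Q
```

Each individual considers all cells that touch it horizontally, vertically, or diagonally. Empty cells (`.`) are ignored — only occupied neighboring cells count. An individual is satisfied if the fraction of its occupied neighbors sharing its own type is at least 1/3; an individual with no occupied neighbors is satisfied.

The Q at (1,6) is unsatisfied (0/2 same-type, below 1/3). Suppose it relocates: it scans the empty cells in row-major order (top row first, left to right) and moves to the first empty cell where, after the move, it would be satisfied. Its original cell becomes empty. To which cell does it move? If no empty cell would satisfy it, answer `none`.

Vacating (1,6). Empty cells in order:
  (1,3): 3/3 same-type → satisfied — stop here.

(1,3)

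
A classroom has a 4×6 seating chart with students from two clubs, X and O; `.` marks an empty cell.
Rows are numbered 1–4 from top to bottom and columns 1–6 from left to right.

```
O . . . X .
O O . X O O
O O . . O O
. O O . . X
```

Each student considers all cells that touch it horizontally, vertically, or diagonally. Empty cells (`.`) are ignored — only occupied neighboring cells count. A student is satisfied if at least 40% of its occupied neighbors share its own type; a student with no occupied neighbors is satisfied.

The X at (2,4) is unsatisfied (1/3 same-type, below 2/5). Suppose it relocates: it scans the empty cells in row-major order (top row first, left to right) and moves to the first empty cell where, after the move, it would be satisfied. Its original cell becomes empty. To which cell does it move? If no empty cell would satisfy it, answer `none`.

(1,4)

Vacating (2,4). Empty cells in order:
  (1,2): 0/3 same-type → still unsatisfied.
  (1,3): 0/1 same-type → still unsatisfied.
  (1,4): 1/2 same-type → satisfied — stop here.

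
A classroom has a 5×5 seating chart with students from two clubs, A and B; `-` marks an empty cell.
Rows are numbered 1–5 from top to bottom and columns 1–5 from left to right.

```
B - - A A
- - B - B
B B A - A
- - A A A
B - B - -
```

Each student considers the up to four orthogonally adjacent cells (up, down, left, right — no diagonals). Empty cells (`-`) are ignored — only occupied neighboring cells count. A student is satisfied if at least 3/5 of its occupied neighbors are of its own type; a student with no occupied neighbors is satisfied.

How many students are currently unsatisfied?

Row 1: (1,1)B 0/0 satisfied · (1,4)A 1/1 satisfied · (1,5)A 1/2 not
Row 2: (2,3)B 0/1 not · (2,5)B 0/2 not
Row 3: (3,1)B 1/1 satisfied · (3,2)B 1/2 not · (3,3)A 1/3 not · (3,5)A 1/2 not
Row 4: (4,3)A 2/3 satisfied · (4,4)A 2/2 satisfied · (4,5)A 2/2 satisfied
Row 5: (5,1)B 0/0 satisfied · (5,3)B 0/1 not
Unsatisfied: (1,5), (2,3), (2,5), (3,2), (3,3), (3,5), (5,3) — 7 in total.

7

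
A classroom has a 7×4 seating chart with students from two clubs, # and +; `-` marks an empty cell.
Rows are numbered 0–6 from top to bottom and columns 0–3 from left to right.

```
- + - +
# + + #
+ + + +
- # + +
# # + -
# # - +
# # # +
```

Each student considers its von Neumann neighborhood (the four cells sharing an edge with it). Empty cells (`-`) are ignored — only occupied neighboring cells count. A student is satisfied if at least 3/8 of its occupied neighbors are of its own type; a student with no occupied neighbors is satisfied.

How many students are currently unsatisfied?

Row 0: (0,1)+ 1/1 ok · (0,3)+ 0/1 unhappy
Row 1: (1,0)# 0/2 unhappy · (1,1)+ 3/4 ok · (1,2)+ 2/3 ok · (1,3)# 0/3 unhappy
Row 2: (2,0)+ 1/2 ok · (2,1)+ 3/4 ok · (2,2)+ 4/4 ok · (2,3)+ 2/3 ok
Row 3: (3,1)# 1/3 unhappy · (3,2)+ 3/4 ok · (3,3)+ 2/2 ok
Row 4: (4,0)# 2/2 ok · (4,1)# 3/4 ok · (4,2)+ 1/2 ok
Row 5: (5,0)# 3/3 ok · (5,1)# 3/3 ok · (5,3)+ 1/1 ok
Row 6: (6,0)# 2/2 ok · (6,1)# 3/3 ok · (6,2)# 1/2 ok · (6,3)+ 1/2 ok
Unsatisfied: (0,3), (1,0), (1,3), (3,1) — 4 in total.

4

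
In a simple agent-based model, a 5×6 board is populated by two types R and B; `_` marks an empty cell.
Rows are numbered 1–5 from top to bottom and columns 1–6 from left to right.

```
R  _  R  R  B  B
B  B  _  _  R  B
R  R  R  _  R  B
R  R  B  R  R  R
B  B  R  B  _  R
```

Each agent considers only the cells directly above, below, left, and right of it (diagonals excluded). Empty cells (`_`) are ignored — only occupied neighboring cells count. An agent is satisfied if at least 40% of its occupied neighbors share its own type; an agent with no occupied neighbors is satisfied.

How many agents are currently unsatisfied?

(1,1)R 0/1 unhappy
(1,3)R 1/1 ok
(1,4)R 1/2 ok
(1,5)B 1/3 unhappy
(1,6)B 2/2 ok
(2,1)B 1/3 unhappy
(2,2)B 1/2 ok
(2,5)R 1/3 unhappy
(2,6)B 2/3 ok
(3,1)R 2/3 ok
(3,2)R 3/4 ok
(3,3)R 1/2 ok
(3,5)R 2/3 ok
(3,6)B 1/3 unhappy
(4,1)R 2/3 ok
(4,2)R 2/4 ok
(4,3)B 0/4 unhappy
(4,4)R 1/3 unhappy
(4,5)R 3/3 ok
(4,6)R 2/3 ok
(5,1)B 1/2 ok
(5,2)B 1/3 unhappy
(5,3)R 0/3 unhappy
(5,4)B 0/2 unhappy
(5,6)R 1/1 ok
Unsatisfied: (1,1), (1,5), (2,1), (2,5), (3,6), (4,3), (4,4), (5,2), (5,3), (5,4) — 10 in total.

10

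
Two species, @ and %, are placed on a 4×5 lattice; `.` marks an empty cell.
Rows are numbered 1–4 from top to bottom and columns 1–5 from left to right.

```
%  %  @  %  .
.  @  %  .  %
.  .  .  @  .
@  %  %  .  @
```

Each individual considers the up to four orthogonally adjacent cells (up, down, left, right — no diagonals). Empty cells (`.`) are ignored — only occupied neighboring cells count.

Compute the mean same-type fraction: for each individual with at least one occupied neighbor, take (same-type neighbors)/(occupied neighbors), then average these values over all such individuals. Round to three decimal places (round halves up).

0.315

(1,1)% 1/1
(1,2)% 1/3
(1,3)@ 0/3
(1,4)% 0/1
(2,2)@ 0/2
(2,3)% 0/2
(2,5)% — no occupied neighbors
(3,4)@ — no occupied neighbors
(4,1)@ 0/1
(4,2)% 1/2
(4,3)% 1/1
(4,5)@ — no occupied neighbors
Sum over 9 individuals: 1/1 + 1/3 + 0/3 + 0/1 + 0/2 + 0/2 + 0/1 + 1/2 + 1/1 = 17/6; mean = 17/6 ÷ 9 = 17/54 = 0.314814… → 0.315.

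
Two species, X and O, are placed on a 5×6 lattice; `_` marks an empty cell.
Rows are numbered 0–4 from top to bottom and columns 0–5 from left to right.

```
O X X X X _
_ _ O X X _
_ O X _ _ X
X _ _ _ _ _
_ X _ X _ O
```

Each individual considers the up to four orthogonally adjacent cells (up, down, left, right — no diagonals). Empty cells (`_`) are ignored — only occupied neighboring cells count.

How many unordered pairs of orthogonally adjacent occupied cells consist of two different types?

5

Scan each occupied cell's neighbors to the right and below so each pair is counted once.
From row 0: 2 unlike of 7 pairs (running 2/7).
From row 1: 2 unlike of 3 pairs (running 4/10).
From row 2: 1 unlike of 1 pairs (running 5/11).
Total adjacent occupied pairs: 11; unlike-type pairs: 5.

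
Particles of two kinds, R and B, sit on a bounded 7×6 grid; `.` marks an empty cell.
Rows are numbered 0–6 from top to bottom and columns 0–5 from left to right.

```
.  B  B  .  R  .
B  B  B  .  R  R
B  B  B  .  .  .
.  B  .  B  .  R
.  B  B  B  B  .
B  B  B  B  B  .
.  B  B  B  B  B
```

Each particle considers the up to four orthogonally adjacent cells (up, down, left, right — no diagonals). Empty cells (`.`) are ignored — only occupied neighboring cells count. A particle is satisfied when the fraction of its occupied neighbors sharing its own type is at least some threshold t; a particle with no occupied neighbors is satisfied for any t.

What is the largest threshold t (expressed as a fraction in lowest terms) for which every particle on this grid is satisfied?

(0,1)B 2/2
(0,2)B 2/2
(0,4)R 1/1
(1,0)B 2/2
(1,1)B 4/4
(1,2)B 3/3
(1,4)R 2/2
(1,5)R 1/1
(2,0)B 2/2
(2,1)B 4/4
(2,2)B 2/2
(3,1)B 2/2
(3,3)B 1/1
(3,5)R — no occupied neighbors
(4,1)B 3/3
(4,2)B 3/3
(4,3)B 4/4
(4,4)B 2/2
(5,0)B 1/1
(5,1)B 4/4
(5,2)B 4/4
(5,3)B 4/4
(5,4)B 3/3
(6,1)B 2/2
(6,2)B 3/3
(6,3)B 3/3
(6,4)B 3/3
(6,5)B 1/1
The smallest same-type fraction is 2/2 at (0,1), which reduces to 1/1. Any threshold above that leaves this particle unsatisfied.

1/1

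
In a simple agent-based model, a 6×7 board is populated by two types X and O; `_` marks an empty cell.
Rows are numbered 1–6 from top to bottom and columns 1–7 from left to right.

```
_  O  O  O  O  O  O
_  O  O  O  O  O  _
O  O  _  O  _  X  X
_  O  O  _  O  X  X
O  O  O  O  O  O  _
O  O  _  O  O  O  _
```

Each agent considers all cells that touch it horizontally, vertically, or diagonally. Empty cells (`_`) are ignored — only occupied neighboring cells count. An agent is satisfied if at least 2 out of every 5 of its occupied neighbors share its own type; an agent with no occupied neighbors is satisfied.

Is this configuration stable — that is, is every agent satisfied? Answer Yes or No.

Yes

Row 1: (1,2)O 3/3 ok · (1,3)O 5/5 ok · (1,4)O 5/5 ok · (1,5)O 5/5 ok · (1,6)O 4/4 ok · (1,7)O 2/2 ok
Row 2: (2,2)O 5/5 ok · (2,3)O 7/7 ok · (2,4)O 6/6 ok · (2,5)O 6/7 ok · (2,6)O 4/6 ok
Row 3: (3,1)O 3/3 ok · (3,2)O 5/5 ok · (3,4)O 5/5 ok · (3,6)X 3/6 ok · (3,7)X 3/4 ok
Row 4: (4,2)O 6/6 ok · (4,3)O 6/6 ok · (4,5)O 4/6 ok · (4,6)X 3/6 ok · (4,7)X 3/4 ok
Row 5: (5,1)O 4/4 ok · (5,2)O 6/6 ok · (5,3)O 6/6 ok · (5,4)O 6/6 ok · (5,5)O 6/7 ok · (5,6)O 4/6 ok
Row 6: (6,1)O 3/3 ok · (6,2)O 4/4 ok · (6,4)O 4/4 ok · (6,5)O 5/5 ok · (6,6)O 3/3 ok
All meet the threshold, so the configuration is stable.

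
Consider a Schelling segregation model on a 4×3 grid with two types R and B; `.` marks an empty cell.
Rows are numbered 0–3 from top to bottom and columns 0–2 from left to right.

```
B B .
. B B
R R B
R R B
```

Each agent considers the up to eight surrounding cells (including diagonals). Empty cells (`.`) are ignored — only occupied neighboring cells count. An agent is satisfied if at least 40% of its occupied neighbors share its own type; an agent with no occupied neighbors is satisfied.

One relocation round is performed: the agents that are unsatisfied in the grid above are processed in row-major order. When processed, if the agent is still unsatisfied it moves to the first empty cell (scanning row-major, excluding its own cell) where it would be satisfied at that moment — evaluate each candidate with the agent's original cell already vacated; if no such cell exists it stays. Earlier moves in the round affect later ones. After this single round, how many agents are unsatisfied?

0

Initially unsatisfied (in order): (3,2).
  (3,2) → (0,2).
Resulting grid:
B B B
. B B
R R B
R R .
All satisfied now.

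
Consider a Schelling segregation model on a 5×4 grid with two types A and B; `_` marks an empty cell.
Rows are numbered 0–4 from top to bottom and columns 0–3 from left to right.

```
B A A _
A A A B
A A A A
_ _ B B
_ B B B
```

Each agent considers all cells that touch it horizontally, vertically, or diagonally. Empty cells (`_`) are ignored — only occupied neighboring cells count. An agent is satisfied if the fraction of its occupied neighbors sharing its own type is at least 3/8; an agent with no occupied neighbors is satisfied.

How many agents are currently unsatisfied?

2

(0,0)B 0/3 ✗
(0,1)A 4/5 ✓
(0,2)A 3/4 ✓
(1,0)A 4/5 ✓
(1,1)A 7/8 ✓
(1,2)A 6/7 ✓
(1,3)B 0/4 ✗
(2,0)A 3/3 ✓
(2,1)A 5/6 ✓
(2,2)A 4/7 ✓
(2,3)A 2/5 ✓
(3,2)B 4/7 ✓
(3,3)B 3/5 ✓
(4,1)B 2/2 ✓
(4,2)B 4/4 ✓
(4,3)B 3/3 ✓
Unsatisfied: (0,0), (1,3) — 2 in total.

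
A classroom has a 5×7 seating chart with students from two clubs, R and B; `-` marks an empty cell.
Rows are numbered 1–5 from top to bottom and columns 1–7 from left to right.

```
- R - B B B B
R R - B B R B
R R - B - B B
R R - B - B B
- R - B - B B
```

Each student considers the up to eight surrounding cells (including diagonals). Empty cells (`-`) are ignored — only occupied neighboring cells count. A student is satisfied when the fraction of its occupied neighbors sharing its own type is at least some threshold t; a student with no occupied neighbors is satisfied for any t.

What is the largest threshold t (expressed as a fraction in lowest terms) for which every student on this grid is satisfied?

0/1

Row 1: (1,2)R 2/2 · (1,4)B 3/3 · (1,5)B 4/5 · (1,6)B 4/5 · (1,7)B 2/3
Row 2: (2,1)R 4/4 · (2,2)R 4/4 · (2,4)B 4/4 · (2,5)B 6/7 · (2,6)R 0/7 · (2,7)B 4/5
Row 3: (3,1)R 5/5 · (3,2)R 5/5 · (3,4)B 3/3 · (3,6)B 5/6 · (3,7)B 4/5
Row 4: (4,1)R 4/4 · (4,2)R 4/4 · (4,4)B 2/2 · (4,6)B 5/5 · (4,7)B 5/5
Row 5: (5,2)R 2/2 · (5,4)B 1/1 · (5,6)B 3/3 · (5,7)B 3/3
The smallest same-type fraction is 0/7 at (2,6), which reduces to 0/1. Any threshold above that leaves this student unsatisfied.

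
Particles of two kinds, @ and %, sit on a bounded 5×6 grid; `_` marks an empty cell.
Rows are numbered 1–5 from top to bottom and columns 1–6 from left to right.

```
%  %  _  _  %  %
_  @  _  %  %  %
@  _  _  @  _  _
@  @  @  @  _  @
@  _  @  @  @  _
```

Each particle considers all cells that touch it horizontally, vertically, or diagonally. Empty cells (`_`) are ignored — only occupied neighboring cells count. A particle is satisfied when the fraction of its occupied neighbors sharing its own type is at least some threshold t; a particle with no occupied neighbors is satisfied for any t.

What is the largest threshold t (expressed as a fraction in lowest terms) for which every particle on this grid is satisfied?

Row 1: (1,1)% 1/2 · (1,2)% 1/2 · (1,5)% 4/4 · (1,6)% 3/3
Row 2: (2,2)@ 1/3 · (2,4)% 2/3 · (2,5)% 4/5 · (2,6)% 3/3
Row 3: (3,1)@ 3/3 · (3,4)@ 2/4
Row 4: (4,1)@ 3/3 · (4,2)@ 5/5 · (4,3)@ 5/5 · (4,4)@ 5/5 · (4,6)@ 1/1
Row 5: (5,1)@ 2/2 · (5,3)@ 4/4 · (5,4)@ 4/4 · (5,5)@ 3/3
The smallest same-type fraction is 1/3 at (2,2), which reduces to 1/3. Any threshold above that leaves this particle unsatisfied.

1/3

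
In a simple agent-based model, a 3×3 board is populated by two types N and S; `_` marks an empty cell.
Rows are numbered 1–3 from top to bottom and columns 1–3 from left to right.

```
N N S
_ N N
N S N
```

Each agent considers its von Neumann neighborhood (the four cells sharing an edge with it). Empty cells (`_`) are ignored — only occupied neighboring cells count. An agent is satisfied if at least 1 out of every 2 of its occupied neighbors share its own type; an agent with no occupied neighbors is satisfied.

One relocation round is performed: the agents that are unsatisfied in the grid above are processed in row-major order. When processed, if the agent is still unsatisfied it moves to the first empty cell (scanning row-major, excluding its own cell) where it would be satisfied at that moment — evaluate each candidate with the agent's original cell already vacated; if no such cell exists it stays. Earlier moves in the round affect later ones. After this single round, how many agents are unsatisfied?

Initially unsatisfied (in order): (1,3), (3,1), (3,2).
  (1,3): no empty cell satisfies it; stays.
  (3,1) → (2,1).
  (3,2): no empty cell satisfies it; stays.
Resulting grid:
N N S
N N N
_ S N
Unsatisfied now: (1,3), (3,2).

2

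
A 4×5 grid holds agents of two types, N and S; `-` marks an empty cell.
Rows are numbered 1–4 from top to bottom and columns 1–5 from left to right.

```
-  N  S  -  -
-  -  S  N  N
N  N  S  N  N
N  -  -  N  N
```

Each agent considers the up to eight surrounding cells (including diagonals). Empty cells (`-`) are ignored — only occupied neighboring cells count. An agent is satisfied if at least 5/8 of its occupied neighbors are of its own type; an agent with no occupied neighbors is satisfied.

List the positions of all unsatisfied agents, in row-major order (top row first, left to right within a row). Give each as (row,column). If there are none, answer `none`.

(1,2), (1,3), (2,3), (2,4), (3,2), (3,3)

(1,2)N 0/2 ✗
(1,3)S 1/3 ✗
(2,3)S 2/6 ✗
(2,4)N 3/6 ✗
(2,5)N 3/3 ✓
(3,1)N 2/2 ✓
(3,2)N 2/4 ✗
(3,3)S 1/5 ✗
(3,4)N 5/7 ✓
(3,5)N 5/5 ✓
(4,1)N 2/2 ✓
(4,4)N 3/4 ✓
(4,5)N 3/3 ✓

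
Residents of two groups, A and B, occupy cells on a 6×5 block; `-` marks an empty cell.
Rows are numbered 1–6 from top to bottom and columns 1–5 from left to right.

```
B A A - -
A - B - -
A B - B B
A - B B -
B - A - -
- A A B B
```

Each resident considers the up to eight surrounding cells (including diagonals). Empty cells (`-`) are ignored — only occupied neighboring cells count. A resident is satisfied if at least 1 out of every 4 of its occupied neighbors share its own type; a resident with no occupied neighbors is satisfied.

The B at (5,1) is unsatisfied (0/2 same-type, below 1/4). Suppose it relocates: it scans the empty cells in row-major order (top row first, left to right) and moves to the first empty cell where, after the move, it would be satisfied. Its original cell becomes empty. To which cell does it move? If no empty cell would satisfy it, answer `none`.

Vacating (5,1). Empty cells in order:
  (1,4): 1/2 same-type → satisfied — stop here.

(1,4)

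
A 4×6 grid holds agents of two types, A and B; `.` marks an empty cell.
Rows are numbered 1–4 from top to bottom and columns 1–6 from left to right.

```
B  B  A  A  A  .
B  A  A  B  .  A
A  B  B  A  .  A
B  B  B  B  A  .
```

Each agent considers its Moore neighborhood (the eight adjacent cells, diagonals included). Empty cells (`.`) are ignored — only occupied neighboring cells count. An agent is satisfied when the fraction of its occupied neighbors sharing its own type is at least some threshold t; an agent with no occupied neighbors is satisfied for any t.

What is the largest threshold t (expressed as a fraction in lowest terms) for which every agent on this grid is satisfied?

1/6

Row 1: (1,1)B 2/3 · (1,2)B 2/5 · (1,3)A 3/5 · (1,4)A 3/4 · (1,5)A 2/3
Row 2: (2,1)B 3/5 · (2,2)A 3/8 · (2,3)A 4/8 · (2,4)B 1/6 · (2,6)A 2/2
Row 3: (3,1)A 1/5 · (3,2)B 5/8 · (3,3)B 5/8 · (3,4)A 2/6 · (3,6)A 2/2
Row 4: (4,1)B 2/3 · (4,2)B 4/5 · (4,3)B 4/5 · (4,4)B 2/4 · (4,5)A 2/3
The smallest same-type fraction is 1/6 at (2,4), which reduces to 1/6. Any threshold above that leaves this agent unsatisfied.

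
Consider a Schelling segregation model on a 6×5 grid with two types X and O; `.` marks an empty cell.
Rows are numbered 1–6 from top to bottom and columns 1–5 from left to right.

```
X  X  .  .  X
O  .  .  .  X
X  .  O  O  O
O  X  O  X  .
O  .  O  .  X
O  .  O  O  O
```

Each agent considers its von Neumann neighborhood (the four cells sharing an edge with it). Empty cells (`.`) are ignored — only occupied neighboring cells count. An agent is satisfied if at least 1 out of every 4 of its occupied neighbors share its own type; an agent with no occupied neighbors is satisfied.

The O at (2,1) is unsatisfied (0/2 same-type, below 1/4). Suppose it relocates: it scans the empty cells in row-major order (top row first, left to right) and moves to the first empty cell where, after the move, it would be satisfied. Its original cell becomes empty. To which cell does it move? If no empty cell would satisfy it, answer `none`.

Vacating (2,1). Empty cells in order:
  (1,3): 0/1 same-type → still unsatisfied.
  (1,4): 0/1 same-type → still unsatisfied.
  (2,2): 0/1 same-type → still unsatisfied.
  (2,3): 1/1 same-type → satisfied — stop here.

(2,3)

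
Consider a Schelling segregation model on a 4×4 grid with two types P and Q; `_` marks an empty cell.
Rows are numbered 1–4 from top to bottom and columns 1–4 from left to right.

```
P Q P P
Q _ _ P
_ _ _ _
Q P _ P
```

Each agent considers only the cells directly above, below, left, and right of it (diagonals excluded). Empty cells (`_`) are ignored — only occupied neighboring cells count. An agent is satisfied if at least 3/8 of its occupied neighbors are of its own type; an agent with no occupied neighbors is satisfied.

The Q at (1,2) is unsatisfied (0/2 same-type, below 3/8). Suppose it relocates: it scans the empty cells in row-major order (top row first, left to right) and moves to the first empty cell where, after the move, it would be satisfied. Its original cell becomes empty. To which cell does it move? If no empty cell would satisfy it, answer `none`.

Vacating (1,2). Empty cells in order:
  (2,2): 1/1 same-type → satisfied — stop here.

(2,2)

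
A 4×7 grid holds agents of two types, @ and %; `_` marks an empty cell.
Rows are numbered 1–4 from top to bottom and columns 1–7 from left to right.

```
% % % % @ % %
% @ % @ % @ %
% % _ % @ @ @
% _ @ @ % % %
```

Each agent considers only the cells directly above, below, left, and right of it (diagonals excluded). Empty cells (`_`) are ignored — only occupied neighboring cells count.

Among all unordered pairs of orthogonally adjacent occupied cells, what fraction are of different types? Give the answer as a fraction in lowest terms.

Scan each occupied cell's neighbors to the right and below so each pair is counted once.
From row 1: 6 unlike of 13 pairs (running 6/13).
From row 2: 10 unlike of 12 pairs (running 16/25).
From row 3: 5 unlike of 9 pairs (running 21/34).
From row 4: 1 unlike of 4 pairs (running 22/38).
Total adjacent occupied pairs: 38; unlike-type pairs: 22.
22/38 reduces to 11/19.

11/19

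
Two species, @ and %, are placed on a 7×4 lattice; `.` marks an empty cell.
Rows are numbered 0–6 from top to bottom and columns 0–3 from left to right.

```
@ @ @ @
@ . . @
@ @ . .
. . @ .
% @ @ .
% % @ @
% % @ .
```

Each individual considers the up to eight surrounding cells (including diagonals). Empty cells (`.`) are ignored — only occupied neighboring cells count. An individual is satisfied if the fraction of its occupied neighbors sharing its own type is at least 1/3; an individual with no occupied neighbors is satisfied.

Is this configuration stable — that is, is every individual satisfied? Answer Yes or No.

Row 0: (0,0)@ 2/2 satisfied · (0,1)@ 3/3 satisfied · (0,2)@ 3/3 satisfied · (0,3)@ 2/2 satisfied
Row 1: (1,0)@ 4/4 satisfied · (1,3)@ 2/2 satisfied
Row 2: (2,0)@ 2/2 satisfied · (2,1)@ 3/3 satisfied
Row 3: (3,2)@ 3/3 satisfied
Row 4: (4,0)% 2/3 satisfied · (4,1)@ 3/6 satisfied · (4,2)@ 4/5 satisfied
Row 5: (5,0)% 4/5 satisfied · (5,1)% 4/8 satisfied · (5,2)@ 4/6 satisfied · (5,3)@ 3/3 satisfied
Row 6: (6,0)% 3/3 satisfied · (6,1)% 3/5 satisfied · (6,2)@ 2/4 satisfied
All meet the threshold, so the configuration is stable.

Yes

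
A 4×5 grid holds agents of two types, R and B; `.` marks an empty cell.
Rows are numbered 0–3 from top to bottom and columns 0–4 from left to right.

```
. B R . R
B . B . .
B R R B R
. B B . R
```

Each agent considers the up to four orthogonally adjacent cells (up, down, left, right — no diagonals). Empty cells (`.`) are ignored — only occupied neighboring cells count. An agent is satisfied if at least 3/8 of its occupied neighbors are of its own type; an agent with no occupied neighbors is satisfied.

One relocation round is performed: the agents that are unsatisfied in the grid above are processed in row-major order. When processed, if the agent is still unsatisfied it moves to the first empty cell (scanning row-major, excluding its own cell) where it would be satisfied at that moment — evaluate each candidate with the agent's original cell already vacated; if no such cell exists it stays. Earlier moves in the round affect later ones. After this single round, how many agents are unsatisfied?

Initially unsatisfied (in order): (0,1), (0,2), (1,2), (2,1), (2,2), (2,3).
  (0,1) → (0,0).
  (0,2) → (0,3).
  (1,2) → (0,1).
  (2,1) → (0,2).
  (2,2) → (1,2).
  (2,3) → (1,1).
Resulting grid:
B B R R R
B B R . .
B . . . R
. B B . R
All satisfied now.

0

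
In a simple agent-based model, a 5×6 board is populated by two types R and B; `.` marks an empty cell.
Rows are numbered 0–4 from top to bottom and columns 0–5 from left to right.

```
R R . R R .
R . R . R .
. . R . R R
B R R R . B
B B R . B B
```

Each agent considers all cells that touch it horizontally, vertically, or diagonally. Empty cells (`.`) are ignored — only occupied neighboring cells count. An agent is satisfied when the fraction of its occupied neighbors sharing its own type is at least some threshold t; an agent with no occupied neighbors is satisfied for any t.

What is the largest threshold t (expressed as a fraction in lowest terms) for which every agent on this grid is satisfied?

Row 0: (0,0)R 2/2 · (0,1)R 3/3 · (0,3)R 3/3 · (0,4)R 2/2
Row 1: (1,0)R 2/2 · (1,2)R 3/3 · (1,4)R 4/4
Row 2: (2,2)R 4/4 · (2,4)R 3/4 · (2,5)R 2/3
Row 3: (3,0)B 2/3 · (3,1)R 3/6 · (3,2)R 4/5 · (3,3)R 4/5 · (3,5)B 2/4
Row 4: (4,0)B 2/3 · (4,1)B 2/5 · (4,2)R 3/4 · (4,4)B 2/3 · (4,5)B 2/2
The smallest same-type fraction is 2/5 at (4,1), which reduces to 2/5. Any threshold above that leaves this agent unsatisfied.

2/5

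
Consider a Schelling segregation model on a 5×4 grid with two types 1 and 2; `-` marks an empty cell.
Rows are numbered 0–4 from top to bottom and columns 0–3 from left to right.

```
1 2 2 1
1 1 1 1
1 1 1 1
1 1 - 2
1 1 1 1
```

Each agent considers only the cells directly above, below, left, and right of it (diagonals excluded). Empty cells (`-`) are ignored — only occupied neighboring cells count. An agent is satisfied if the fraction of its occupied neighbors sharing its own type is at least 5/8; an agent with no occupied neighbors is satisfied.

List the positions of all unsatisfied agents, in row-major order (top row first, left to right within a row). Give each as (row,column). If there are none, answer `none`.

Row 0: (0,0)1 1/2 ✗ · (0,1)2 1/3 ✗ · (0,2)2 1/3 ✗ · (0,3)1 1/2 ✗
Row 1: (1,0)1 3/3 ✓ · (1,1)1 3/4 ✓ · (1,2)1 3/4 ✓ · (1,3)1 3/3 ✓
Row 2: (2,0)1 3/3 ✓ · (2,1)1 4/4 ✓ · (2,2)1 3/3 ✓ · (2,3)1 2/3 ✓
Row 3: (3,0)1 3/3 ✓ · (3,1)1 3/3 ✓ · (3,3)2 0/2 ✗
Row 4: (4,0)1 2/2 ✓ · (4,1)1 3/3 ✓ · (4,2)1 2/2 ✓ · (4,3)1 1/2 ✗

(0,0), (0,1), (0,2), (0,3), (3,3), (4,3)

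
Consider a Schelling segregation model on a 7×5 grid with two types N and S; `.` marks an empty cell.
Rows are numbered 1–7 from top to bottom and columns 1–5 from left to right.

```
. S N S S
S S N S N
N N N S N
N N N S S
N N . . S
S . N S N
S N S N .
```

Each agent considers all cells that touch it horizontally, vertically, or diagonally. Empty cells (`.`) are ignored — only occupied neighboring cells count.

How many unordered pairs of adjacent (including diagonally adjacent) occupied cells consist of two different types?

Scan each occupied cell's neighbors to the right and below (and the two forward diagonals) so each pair is counted once.
Row 1: S(1,2)–N(1,3)≠ S(1,2)–S(2,2)= S(1,2)–N(2,3)≠ S(1,2)–S(2,1)= N(1,3)–S(1,4)≠ N(1,3)–N(2,3)= N(1,3)–S(2,4)≠ N(1,3)–S(2,2)≠ S(1,4)–S(1,5)= S(1,4)–S(2,4)= S(1,4)–N(2,5)≠ S(1,4)–N(2,3)≠ S(1,5)–N(2,5)≠ S(1,5)–S(2,4)=  → 8/14 unlike.
Row 2: S(2,1)–S(2,2)= S(2,1)–N(3,1)≠ S(2,1)–N(3,2)≠ S(2,2)–N(2,3)≠ S(2,2)–N(3,2)≠ S(2,2)–N(3,3)≠ S(2,2)–N(3,1)≠ N(2,3)–S(2,4)≠ N(2,3)–N(3,3)= N(2,3)–S(3,4)≠ N(2,3)–N(3,2)= S(2,4)–N(2,5)≠ S(2,4)–S(3,4)= S(2,4)–N(3,5)≠ S(2,4)–N(3,3)≠ N(2,5)–N(3,5)= N(2,5)–S(3,4)≠  → 12/17 unlike.
Row 3: N(3,1)–N(3,2)= N(3,1)–N(4,1)= N(3,1)–N(4,2)= N(3,2)–N(3,3)= N(3,2)–N(4,2)= N(3,2)–N(4,3)= N(3,2)–N(4,1)= N(3,3)–S(3,4)≠ N(3,3)–N(4,3)= N(3,3)–S(4,4)≠ N(3,3)–N(4,2)= S(3,4)–N(3,5)≠ S(3,4)–S(4,4)= S(3,4)–S(4,5)= S(3,4)–N(4,3)≠ N(3,5)–S(4,5)≠ N(3,5)–S(4,4)≠  → 6/17 unlike.
Row 4: N(4,1)–N(4,2)= N(4,1)–N(5,1)= N(4,1)–N(5,2)= N(4,2)–N(4,3)= N(4,2)–N(5,2)= N(4,2)–N(5,1)= N(4,3)–S(4,4)≠ N(4,3)–N(5,2)= S(4,4)–S(4,5)= S(4,4)–S(5,5)= S(4,5)–S(5,5)=  → 1/11 unlike.
Row 5: N(5,1)–N(5,2)= N(5,1)–S(6,1)≠ N(5,2)–N(6,3)= N(5,2)–S(6,1)≠ S(5,5)–N(6,5)≠ S(5,5)–S(6,4)=  → 3/6 unlike.
Row 6: S(6,1)–S(7,1)= S(6,1)–N(7,2)≠ N(6,3)–S(6,4)≠ N(6,3)–S(7,3)≠ N(6,3)–N(7,4)= N(6,3)–N(7,2)= S(6,4)–N(6,5)≠ S(6,4)–N(7,4)≠ S(6,4)–S(7,3)= N(6,5)–N(7,4)=  → 5/10 unlike.
Row 7: S(7,1)–N(7,2)≠ N(7,2)–S(7,3)≠ S(7,3)–N(7,4)≠  → 3/3 unlike.
Total adjacent occupied pairs: 78; unlike-type pairs: 38.

38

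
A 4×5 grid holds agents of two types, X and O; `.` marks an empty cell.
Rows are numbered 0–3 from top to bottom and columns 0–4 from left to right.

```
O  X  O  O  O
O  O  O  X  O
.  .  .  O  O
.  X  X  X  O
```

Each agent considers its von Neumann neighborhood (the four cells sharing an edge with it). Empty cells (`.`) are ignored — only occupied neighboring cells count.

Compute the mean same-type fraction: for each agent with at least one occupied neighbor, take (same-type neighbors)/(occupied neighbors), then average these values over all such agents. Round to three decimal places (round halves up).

0.625

(0,0)O 1/2
(0,1)X 0/3
(0,2)O 2/3
(0,3)O 2/3
(0,4)O 2/2
(1,0)O 2/2
(1,1)O 2/3
(1,2)O 2/3
(1,3)X 0/4
(1,4)O 2/3
(2,3)O 1/3
(2,4)O 3/3
(3,1)X 1/1
(3,2)X 2/2
(3,3)X 1/3
(3,4)O 1/2
Sum over 16 agents: 1/2 + 0/3 + 2/3 + 2/3 + 2/2 + 2/2 + 2/3 + 2/3 + 0/4 + 2/3 + 1/3 + 3/3 + 1/1 + 2/2 + 1/3 + 1/2 = 10; mean = 10 ÷ 16 = 5/8 = 0.625 → 0.625.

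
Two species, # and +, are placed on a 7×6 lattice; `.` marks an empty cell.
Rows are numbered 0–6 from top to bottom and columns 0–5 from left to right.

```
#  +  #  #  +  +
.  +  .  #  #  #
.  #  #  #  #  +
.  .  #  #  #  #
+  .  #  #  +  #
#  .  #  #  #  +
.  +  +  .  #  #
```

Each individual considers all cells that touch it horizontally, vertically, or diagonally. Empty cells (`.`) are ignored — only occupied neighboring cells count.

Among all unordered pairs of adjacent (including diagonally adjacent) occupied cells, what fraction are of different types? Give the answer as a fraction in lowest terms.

Scan each occupied cell's neighbors to the right and below (and the two forward diagonals) so each pair is counted once.
From row 0: 10 unlike of 16 pairs (running 10/16).
From row 1: 4 unlike of 12 pairs (running 14/28).
From row 2: 3 unlike of 15 pairs (running 17/43).
From row 3: 3 unlike of 13 pairs (running 20/56).
From row 4: 6 unlike of 14 pairs (running 26/70).
From row 5: 7 unlike of 12 pairs (running 33/82).
From row 6: 0 unlike of 2 pairs (running 33/84).
Total adjacent occupied pairs: 84; unlike-type pairs: 33.
33/84 reduces to 11/28.

11/28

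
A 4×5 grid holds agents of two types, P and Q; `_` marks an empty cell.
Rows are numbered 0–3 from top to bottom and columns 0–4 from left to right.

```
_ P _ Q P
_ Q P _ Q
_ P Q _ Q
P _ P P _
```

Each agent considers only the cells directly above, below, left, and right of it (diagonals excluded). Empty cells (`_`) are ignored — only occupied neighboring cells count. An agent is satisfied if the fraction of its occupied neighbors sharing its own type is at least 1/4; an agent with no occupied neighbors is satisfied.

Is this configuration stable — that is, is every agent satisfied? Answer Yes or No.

Row 0: (0,1)P 0/1 unhappy · (0,3)Q 0/1 unhappy · (0,4)P 0/2 unhappy
Row 1: (1,1)Q 0/3 unhappy · (1,2)P 0/2 unhappy · (1,4)Q 1/2 ok
Row 2: (2,1)P 0/2 unhappy · (2,2)Q 0/3 unhappy · (2,4)Q 1/1 ok
Row 3: (3,0)P 0/0 ok · (3,2)P 1/2 ok · (3,3)P 1/1 ok
For instance (0,1) has only 0/1 same-type neighbors, below 1/4.

No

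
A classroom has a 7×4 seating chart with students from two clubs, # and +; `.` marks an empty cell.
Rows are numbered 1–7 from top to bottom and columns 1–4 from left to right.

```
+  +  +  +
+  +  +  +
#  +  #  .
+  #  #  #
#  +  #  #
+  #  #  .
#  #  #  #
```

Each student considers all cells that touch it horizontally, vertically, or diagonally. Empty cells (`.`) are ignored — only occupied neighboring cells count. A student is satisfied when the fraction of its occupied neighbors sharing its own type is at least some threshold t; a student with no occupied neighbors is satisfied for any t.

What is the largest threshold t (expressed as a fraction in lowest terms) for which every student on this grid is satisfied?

1/5

Row 1: (1,1)+ 3/3 · (1,2)+ 5/5 · (1,3)+ 5/5 · (1,4)+ 3/3
Row 2: (2,1)+ 4/5 · (2,2)+ 6/8 · (2,3)+ 6/7 · (2,4)+ 3/4
Row 3: (3,1)# 1/5 · (3,2)+ 4/8 · (3,3)# 3/7
Row 4: (4,1)+ 2/5 · (4,2)# 5/8 · (4,3)# 5/7 · (4,4)# 4/4
Row 5: (5,1)# 2/5 · (5,2)+ 2/8 · (5,3)# 6/7 · (5,4)# 4/4
Row 6: (6,1)+ 1/5 · (6,2)# 6/8 · (6,3)# 6/7
Row 7: (7,1)# 2/3 · (7,2)# 4/5 · (7,3)# 4/4 · (7,4)# 2/2
The smallest same-type fraction is 1/5 at (3,1), which reduces to 1/5. Any threshold above that leaves this student unsatisfied.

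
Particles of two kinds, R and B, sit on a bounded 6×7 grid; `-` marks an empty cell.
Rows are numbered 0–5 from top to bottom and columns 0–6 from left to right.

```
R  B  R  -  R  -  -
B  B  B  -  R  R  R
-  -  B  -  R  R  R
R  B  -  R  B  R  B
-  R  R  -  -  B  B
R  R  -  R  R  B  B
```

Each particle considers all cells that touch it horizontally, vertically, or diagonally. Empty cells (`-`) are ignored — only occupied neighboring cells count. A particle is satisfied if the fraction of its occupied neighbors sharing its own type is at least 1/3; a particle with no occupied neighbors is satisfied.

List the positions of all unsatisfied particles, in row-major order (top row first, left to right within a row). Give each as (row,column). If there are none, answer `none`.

(0,0), (0,2), (3,1), (3,4)

(0,0)R 0/3 not
(0,1)B 3/5 satisfied
(0,2)R 0/3 not
(0,4)R 2/2 satisfied
(1,0)B 2/3 satisfied
(1,1)B 4/6 satisfied
(1,2)B 3/4 satisfied
(1,4)R 4/4 satisfied
(1,5)R 6/6 satisfied
(1,6)R 3/3 satisfied
(2,2)B 3/4 satisfied
(2,4)R 5/6 satisfied
(2,5)R 6/8 satisfied
(2,6)R 4/5 satisfied
(3,0)R 1/2 satisfied
(3,1)B 1/4 not
(3,3)R 2/4 satisfied
(3,4)B 1/5 not
(3,5)R 3/7 satisfied
(3,6)B 2/5 satisfied
(4,1)R 4/5 satisfied
(4,2)R 4/5 satisfied
(4,5)B 5/7 satisfied
(4,6)B 4/5 satisfied
(5,0)R 2/2 satisfied
(5,1)R 3/3 satisfied
(5,3)R 2/2 satisfied
(5,4)R 1/3 satisfied
(5,5)B 3/4 satisfied
(5,6)B 3/3 satisfied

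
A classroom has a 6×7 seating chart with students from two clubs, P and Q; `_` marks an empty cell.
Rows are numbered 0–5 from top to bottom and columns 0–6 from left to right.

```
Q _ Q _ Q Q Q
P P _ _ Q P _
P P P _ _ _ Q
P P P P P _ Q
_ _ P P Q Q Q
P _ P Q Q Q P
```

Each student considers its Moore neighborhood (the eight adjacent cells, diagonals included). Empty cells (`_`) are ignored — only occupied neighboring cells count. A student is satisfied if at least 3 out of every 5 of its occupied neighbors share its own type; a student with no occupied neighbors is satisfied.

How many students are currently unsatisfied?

9

(0,0)Q 0/2 unhappy
(0,2)Q 0/1 unhappy
(0,4)Q 2/3 ok
(0,5)Q 3/4 ok
(0,6)Q 1/2 unhappy
(1,0)P 3/4 ok
(1,1)P 4/6 ok
(1,4)Q 2/3 ok
(1,5)P 0/5 unhappy
(2,0)P 5/5 ok
(2,1)P 7/7 ok
(2,2)P 5/5 ok
(2,6)Q 1/2 unhappy
(3,0)P 3/3 ok
(3,1)P 6/6 ok
(3,2)P 6/6 ok
(3,3)P 5/6 ok
(3,4)P 2/4 unhappy
(3,6)Q 3/3 ok
(4,2)P 5/6 ok
(4,3)P 5/8 ok
(4,4)Q 4/7 unhappy
(4,5)Q 5/7 ok
(4,6)Q 3/4 ok
(5,0)P 0/0 ok
(5,2)P 2/3 ok
(5,3)Q 2/5 unhappy
(5,4)Q 4/5 ok
(5,5)Q 4/5 ok
(5,6)P 0/3 unhappy
Unsatisfied: (0,0), (0,2), (0,6), (1,5), (2,6), (3,4), (4,4), (5,3), (5,6) — 9 in total.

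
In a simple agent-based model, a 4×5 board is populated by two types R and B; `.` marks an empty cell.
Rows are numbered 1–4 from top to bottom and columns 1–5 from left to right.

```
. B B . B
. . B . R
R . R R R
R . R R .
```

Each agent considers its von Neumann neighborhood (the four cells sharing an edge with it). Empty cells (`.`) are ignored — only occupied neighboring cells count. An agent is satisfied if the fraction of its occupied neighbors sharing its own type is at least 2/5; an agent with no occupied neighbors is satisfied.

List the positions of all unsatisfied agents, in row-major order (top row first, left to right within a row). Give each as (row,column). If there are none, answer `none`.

(1,2)B 1/1 satisfied
(1,3)B 2/2 satisfied
(1,5)B 0/1 not
(2,3)B 1/2 satisfied
(2,5)R 1/2 satisfied
(3,1)R 1/1 satisfied
(3,3)R 2/3 satisfied
(3,4)R 3/3 satisfied
(3,5)R 2/2 satisfied
(4,1)R 1/1 satisfied
(4,3)R 2/2 satisfied
(4,4)R 2/2 satisfied

(1,5)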